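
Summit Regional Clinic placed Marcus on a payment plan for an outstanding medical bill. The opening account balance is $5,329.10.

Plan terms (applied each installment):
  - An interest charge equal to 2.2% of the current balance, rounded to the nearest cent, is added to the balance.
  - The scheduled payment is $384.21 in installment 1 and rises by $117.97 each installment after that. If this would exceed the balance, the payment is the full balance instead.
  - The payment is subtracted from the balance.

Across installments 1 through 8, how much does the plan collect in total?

# | Opening | Interest | Payment | End bal
1 | $5,329.10 | $117.24 | $384.21 | $5,062.13
2 | $5,062.13 | $111.37 | $502.18 | $4,671.32
3 | $4,671.32 | $102.77 | $620.15 | $4,153.94
4 | $4,153.94 | $91.39 | $738.12 | $3,507.21
5 | $3,507.21 | $77.16 | $856.09 | $2,728.28
6 | $2,728.28 | $60.02 | $974.06 | $1,814.24
7 | $1,814.24 | $39.91 | $1,092.03 | $762.12
8 | $762.12 | $16.77 | $778.89 | $0.00
Total paid: $5,945.73

$5,945.73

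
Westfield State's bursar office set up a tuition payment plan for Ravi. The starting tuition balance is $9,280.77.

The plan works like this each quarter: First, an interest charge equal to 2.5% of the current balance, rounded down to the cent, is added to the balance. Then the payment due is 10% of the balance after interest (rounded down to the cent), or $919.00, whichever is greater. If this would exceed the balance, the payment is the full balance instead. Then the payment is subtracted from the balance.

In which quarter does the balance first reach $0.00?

12

Quarter 1: opening $9,280.77; interest $232.01 → $9,512.78; payment $951.27; balance $8,561.51
Quarter 2: opening $8,561.51; interest $214.03 → $8,775.54; payment $919.00; balance $7,856.54
Quarter 3: opening $7,856.54; interest $196.41 → $8,052.95; payment $919.00; balance $7,133.95
Quarter 4: opening $7,133.95; interest $178.34 → $7,312.29; payment $919.00; balance $6,393.29
Quarter 5: opening $6,393.29; interest $159.83 → $6,553.12; payment $919.00; balance $5,634.12
Quarter 6: opening $5,634.12; interest $140.85 → $5,774.97; payment $919.00; balance $4,855.97
Quarter 7: opening $4,855.97; interest $121.39 → $4,977.36; payment $919.00; balance $4,058.36
Quarter 8: opening $4,058.36; interest $101.45 → $4,159.81; payment $919.00; balance $3,240.81
Quarter 9: opening $3,240.81; interest $81.02 → $3,321.83; payment $919.00; balance $2,402.83
Quarter 10: opening $2,402.83; interest $60.07 → $2,462.90; payment $919.00; balance $1,543.90
Quarter 11: opening $1,543.90; interest $38.59 → $1,582.49; payment $919.00; balance $663.49
Quarter 12: opening $663.49; interest $16.58 → $680.07; payment $680.07; balance $0.00
Balance reaches $0.00 in quarter 12.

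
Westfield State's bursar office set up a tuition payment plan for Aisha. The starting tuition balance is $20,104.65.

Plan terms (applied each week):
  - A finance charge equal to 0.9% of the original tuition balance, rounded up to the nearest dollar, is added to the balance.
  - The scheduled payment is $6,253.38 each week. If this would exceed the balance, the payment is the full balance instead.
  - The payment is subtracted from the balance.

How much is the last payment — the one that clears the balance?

# | Opening | Interest | Payment | End bal
1 | $20,104.65 | $181.00 | $6,253.38 | $14,032.27
2 | $14,032.27 | $181.00 | $6,253.38 | $7,959.89
3 | $7,959.89 | $181.00 | $6,253.38 | $1,887.51
4 | $1,887.51 | $181.00 | $2,068.51 | $0.00

$2,068.51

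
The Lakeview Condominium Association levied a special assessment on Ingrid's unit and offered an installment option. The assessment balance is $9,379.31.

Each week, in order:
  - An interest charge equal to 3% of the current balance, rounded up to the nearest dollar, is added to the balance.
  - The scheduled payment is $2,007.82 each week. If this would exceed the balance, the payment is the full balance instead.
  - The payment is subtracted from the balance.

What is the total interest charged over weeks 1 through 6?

$883.00

Week 1: $9,379.31 +$282.00 interest = $9,661.31; pay $2,007.82 → $7,653.49
Week 2: $7,653.49 +$230.00 interest = $7,883.49; pay $2,007.82 → $5,875.67
Week 3: $5,875.67 +$177.00 interest = $6,052.67; pay $2,007.82 → $4,044.85
Week 4: $4,044.85 +$122.00 interest = $4,166.85; pay $2,007.82 → $2,159.03
Week 5: $2,159.03 +$65.00 interest = $2,224.03; pay $2,007.82 → $216.21
Week 6: $216.21 +$7.00 interest = $223.21; pay $223.21 → $0.00
Total interest: $282.00 + $230.00 + $177.00 + $122.00 + $65.00 + $7.00 = $883.00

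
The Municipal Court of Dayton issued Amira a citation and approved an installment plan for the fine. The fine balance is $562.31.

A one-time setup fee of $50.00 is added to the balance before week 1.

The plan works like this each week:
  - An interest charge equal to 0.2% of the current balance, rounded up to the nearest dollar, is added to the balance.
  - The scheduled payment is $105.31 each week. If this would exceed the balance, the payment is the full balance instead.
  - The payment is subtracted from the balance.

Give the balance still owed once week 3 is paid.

Week 1: $612.31 +$2.00 interest = $614.31; pay $105.31 → $509.00
Week 2: $509.00 +$2.00 interest = $511.00; pay $105.31 → $405.69
Week 3: $405.69 +$1.00 interest = $406.69; pay $105.31 → $301.38

$301.38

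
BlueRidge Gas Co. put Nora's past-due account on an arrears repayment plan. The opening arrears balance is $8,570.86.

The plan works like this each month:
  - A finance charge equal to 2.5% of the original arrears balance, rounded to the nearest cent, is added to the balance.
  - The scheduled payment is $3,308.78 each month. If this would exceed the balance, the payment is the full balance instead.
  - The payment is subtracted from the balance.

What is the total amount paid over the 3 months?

# | Opening | Interest | Payment | End bal
1 | $8,570.86 | $214.27 | $3,308.78 | $5,476.35
2 | $5,476.35 | $214.27 | $3,308.78 | $2,381.84
3 | $2,381.84 | $214.27 | $2,596.11 | $0.00
Total paid: $9,213.67

$9,213.67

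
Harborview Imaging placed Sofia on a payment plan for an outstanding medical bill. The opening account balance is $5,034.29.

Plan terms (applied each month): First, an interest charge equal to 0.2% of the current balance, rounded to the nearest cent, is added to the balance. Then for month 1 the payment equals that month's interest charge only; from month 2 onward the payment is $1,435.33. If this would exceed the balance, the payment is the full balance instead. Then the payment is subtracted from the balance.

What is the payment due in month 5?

Month 1: opening $5,034.29; interest $10.07 → $5,044.36; payment $10.07; balance $5,034.29
Month 2: opening $5,034.29; interest $10.07 → $5,044.36; payment $1,435.33; balance $3,609.03
Month 3: opening $3,609.03; interest $7.22 → $3,616.25; payment $1,435.33; balance $2,180.92
Month 4: opening $2,180.92; interest $4.36 → $2,185.28; payment $1,435.33; balance $749.95
Month 5: opening $749.95; interest $1.50 → $751.45; payment $751.45; balance $0.00

$751.45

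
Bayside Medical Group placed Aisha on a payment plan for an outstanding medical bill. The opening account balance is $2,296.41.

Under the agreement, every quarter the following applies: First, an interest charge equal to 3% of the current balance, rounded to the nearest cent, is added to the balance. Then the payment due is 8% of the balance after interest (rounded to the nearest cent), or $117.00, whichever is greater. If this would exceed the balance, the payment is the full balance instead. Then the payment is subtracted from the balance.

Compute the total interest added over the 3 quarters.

$196.03

Quarter 1: opening $2,296.41; interest $68.89 → $2,365.30; payment $189.22; balance $2,176.08
Quarter 2: opening $2,176.08; interest $65.28 → $2,241.36; payment $179.31; balance $2,062.05
Quarter 3: opening $2,062.05; interest $61.86 → $2,123.91; payment $169.91; balance $1,954.00
Total interest: $68.89 + $65.28 + $61.86 = $196.03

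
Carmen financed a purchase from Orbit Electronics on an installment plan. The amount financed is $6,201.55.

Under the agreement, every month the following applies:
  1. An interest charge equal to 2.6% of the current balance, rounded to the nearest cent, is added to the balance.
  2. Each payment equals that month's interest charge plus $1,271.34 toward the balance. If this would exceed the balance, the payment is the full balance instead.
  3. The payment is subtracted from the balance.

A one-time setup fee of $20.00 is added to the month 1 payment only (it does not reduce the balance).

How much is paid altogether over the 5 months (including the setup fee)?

# | Opening | Interest | Payment | Fee | End bal
1 | $6,201.55 | $161.24 | $1,432.58 | $20.00 | $4,930.21
2 | $4,930.21 | $128.19 | $1,399.53 | — | $3,658.87
3 | $3,658.87 | $95.13 | $1,366.47 | — | $2,387.53
4 | $2,387.53 | $62.08 | $1,333.42 | — | $1,116.19
5 | $1,116.19 | $29.02 | $1,145.21 | — | $0.00
Total paid: $6,697.21

$6,697.21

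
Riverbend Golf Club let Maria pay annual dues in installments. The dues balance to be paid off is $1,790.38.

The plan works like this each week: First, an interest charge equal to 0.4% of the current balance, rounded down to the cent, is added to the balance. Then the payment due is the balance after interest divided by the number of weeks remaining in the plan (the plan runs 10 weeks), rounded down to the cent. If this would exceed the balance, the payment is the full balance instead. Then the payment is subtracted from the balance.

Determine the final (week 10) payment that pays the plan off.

Week 1: $1,790.38 +$7.16 interest = $1,797.54; pay $179.75 → $1,617.79
Week 2: $1,617.79 +$6.47 interest = $1,624.26; pay $180.47 → $1,443.79
Week 3: $1,443.79 +$5.77 interest = $1,449.56; pay $181.19 → $1,268.37
Week 4: $1,268.37 +$5.07 interest = $1,273.44; pay $181.92 → $1,091.52
Week 5: $1,091.52 +$4.36 interest = $1,095.88; pay $182.64 → $913.24
Week 6: $913.24 +$3.65 interest = $916.89; pay $183.37 → $733.52
Week 7: $733.52 +$2.93 interest = $736.45; pay $184.11 → $552.34
Week 8: $552.34 +$2.20 interest = $554.54; pay $184.84 → $369.70
Week 9: $369.70 +$1.47 interest = $371.17; pay $185.58 → $185.59
Week 10: $185.59 +$0.74 interest = $186.33; pay $186.33 → $0.00

$186.33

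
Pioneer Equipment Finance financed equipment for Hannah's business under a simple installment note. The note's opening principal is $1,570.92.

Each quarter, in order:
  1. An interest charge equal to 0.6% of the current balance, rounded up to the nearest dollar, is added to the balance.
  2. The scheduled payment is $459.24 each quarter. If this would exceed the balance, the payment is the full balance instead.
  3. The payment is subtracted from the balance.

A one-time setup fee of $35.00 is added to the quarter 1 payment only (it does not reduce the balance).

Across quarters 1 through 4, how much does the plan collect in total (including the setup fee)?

$1,629.92

# | Opening | Interest | Payment | Fee | End bal
1 | $1,570.92 | $10.00 | $459.24 | $35.00 | $1,121.68
2 | $1,121.68 | $7.00 | $459.24 | — | $669.44
3 | $669.44 | $5.00 | $459.24 | — | $215.20
4 | $215.20 | $2.00 | $217.20 | — | $0.00
Total paid: $1,629.92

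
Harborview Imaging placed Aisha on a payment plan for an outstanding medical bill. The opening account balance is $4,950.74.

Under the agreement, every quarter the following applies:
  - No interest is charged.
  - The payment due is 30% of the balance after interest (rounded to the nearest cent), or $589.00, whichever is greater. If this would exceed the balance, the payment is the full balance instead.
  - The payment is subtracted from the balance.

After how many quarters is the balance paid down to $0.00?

6

Quarter 1: $4,950.74 − $1,485.22 → $3,465.52
Quarter 2: $3,465.52 − $1,039.66 → $2,425.86
Quarter 3: $2,425.86 − $727.76 → $1,698.10
Quarter 4: $1,698.10 − $589.00 → $1,109.10
Quarter 5: $1,109.10 − $589.00 → $520.10
Quarter 6: $520.10 − $520.10 → $0.00
Balance reaches $0.00 in quarter 6.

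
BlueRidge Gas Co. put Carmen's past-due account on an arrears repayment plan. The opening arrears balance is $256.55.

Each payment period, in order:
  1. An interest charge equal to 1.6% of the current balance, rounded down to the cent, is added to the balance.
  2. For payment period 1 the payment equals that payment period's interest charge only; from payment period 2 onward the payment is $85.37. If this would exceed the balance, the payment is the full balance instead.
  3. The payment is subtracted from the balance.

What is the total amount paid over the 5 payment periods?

Payment period 1: opening $256.55; interest $4.10 → $260.65; payment $4.10; balance $256.55
Payment period 2: opening $256.55; interest $4.10 → $260.65; payment $85.37; balance $175.28
Payment period 3: opening $175.28; interest $2.80 → $178.08; payment $85.37; balance $92.71
Payment period 4: opening $92.71; interest $1.48 → $94.19; payment $85.37; balance $8.82
Payment period 5: opening $8.82; interest $0.14 → $8.96; payment $8.96; balance $0.00
Total paid: $269.17

$269.17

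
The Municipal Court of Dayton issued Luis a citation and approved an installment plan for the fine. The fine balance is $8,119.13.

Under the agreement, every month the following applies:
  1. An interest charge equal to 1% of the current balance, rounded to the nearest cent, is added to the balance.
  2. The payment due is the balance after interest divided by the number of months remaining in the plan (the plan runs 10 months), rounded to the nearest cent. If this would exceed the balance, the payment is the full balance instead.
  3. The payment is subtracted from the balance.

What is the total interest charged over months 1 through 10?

$460.21

Month 1: opening $8,119.13; interest $81.19 → $8,200.32; payment $820.03; balance $7,380.29
Month 2: opening $7,380.29; interest $73.80 → $7,454.09; payment $828.23; balance $6,625.86
Month 3: opening $6,625.86; interest $66.26 → $6,692.12; payment $836.52; balance $5,855.60
Month 4: opening $5,855.60; interest $58.56 → $5,914.16; payment $844.88; balance $5,069.28
Month 5: opening $5,069.28; interest $50.69 → $5,119.97; payment $853.33; balance $4,266.64
Month 6: opening $4,266.64; interest $42.67 → $4,309.31; payment $861.86; balance $3,447.45
Month 7: opening $3,447.45; interest $34.47 → $3,481.92; payment $870.48; balance $2,611.44
Month 8: opening $2,611.44; interest $26.11 → $2,637.55; payment $879.18; balance $1,758.37
Month 9: opening $1,758.37; interest $17.58 → $1,775.95; payment $887.98; balance $887.97
Month 10: opening $887.97; interest $8.88 → $896.85; payment $896.85; balance $0.00
Total interest: $81.19 + $73.80 + $66.26 + $58.56 + $50.69 + $42.67 + $34.47 + $26.11 + $17.58 + $8.88 = $460.21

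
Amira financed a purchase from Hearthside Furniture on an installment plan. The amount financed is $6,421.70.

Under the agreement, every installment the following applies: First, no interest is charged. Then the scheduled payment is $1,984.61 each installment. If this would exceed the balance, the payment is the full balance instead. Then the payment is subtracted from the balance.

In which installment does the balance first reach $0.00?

Installment 1: $6,421.70 − $1,984.61 → $4,437.09
Installment 2: $4,437.09 − $1,984.61 → $2,452.48
Installment 3: $2,452.48 − $1,984.61 → $467.87
Installment 4: $467.87 − $467.87 → $0.00
Balance reaches $0.00 in installment 4.

4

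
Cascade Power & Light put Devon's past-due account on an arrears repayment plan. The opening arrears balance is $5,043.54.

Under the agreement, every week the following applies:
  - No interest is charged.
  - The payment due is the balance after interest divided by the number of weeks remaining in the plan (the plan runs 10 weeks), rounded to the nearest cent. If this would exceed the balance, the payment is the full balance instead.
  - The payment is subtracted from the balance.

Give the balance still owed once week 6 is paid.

$2,017.42

Week 1: opening $5,043.54; payment $504.35; balance $4,539.19
Week 2: opening $4,539.19; payment $504.35; balance $4,034.84
Week 3: opening $4,034.84; payment $504.36; balance $3,530.48
Week 4: opening $3,530.48; payment $504.35; balance $3,026.13
Week 5: opening $3,026.13; payment $504.36; balance $2,521.77
Week 6: opening $2,521.77; payment $504.35; balance $2,017.42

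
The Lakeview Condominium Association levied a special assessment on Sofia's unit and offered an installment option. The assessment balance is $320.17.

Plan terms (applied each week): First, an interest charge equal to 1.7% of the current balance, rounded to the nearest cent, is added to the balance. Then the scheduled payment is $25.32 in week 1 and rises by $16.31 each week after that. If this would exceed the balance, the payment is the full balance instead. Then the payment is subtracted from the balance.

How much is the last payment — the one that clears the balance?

$52.31

# | Opening | Interest | Payment | End bal
1 | $320.17 | $5.44 | $25.32 | $300.29
2 | $300.29 | $5.10 | $41.63 | $263.76
3 | $263.76 | $4.48 | $57.94 | $210.30
4 | $210.30 | $3.58 | $74.25 | $139.63
5 | $139.63 | $2.37 | $90.56 | $51.44
6 | $51.44 | $0.87 | $52.31 | $0.00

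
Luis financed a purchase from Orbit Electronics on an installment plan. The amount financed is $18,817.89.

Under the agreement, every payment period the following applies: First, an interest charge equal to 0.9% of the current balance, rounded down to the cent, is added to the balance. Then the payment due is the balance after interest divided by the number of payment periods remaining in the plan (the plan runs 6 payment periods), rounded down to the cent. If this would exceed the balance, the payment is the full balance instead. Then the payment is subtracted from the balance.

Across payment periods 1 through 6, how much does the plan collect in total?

Payment period 1: opening $18,817.89; interest $169.36 → $18,987.25; payment $3,164.54; balance $15,822.71
Payment period 2: opening $15,822.71; interest $142.40 → $15,965.11; payment $3,193.02; balance $12,772.09
Payment period 3: opening $12,772.09; interest $114.94 → $12,887.03; payment $3,221.75; balance $9,665.28
Payment period 4: opening $9,665.28; interest $86.98 → $9,752.26; payment $3,250.75; balance $6,501.51
Payment period 5: opening $6,501.51; interest $58.51 → $6,560.02; payment $3,280.01; balance $3,280.01
Payment period 6: opening $3,280.01; interest $29.52 → $3,309.53; payment $3,309.53; balance $0.00
Total paid: $19,419.60

$19,419.60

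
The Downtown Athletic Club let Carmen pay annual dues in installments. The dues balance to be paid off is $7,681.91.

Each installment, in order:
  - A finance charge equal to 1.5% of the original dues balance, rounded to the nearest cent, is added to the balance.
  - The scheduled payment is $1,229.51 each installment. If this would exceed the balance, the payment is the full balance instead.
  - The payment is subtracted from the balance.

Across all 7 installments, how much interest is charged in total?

$806.61

# | Opening | Interest | Payment | End bal
1 | $7,681.91 | $115.23 | $1,229.51 | $6,567.63
2 | $6,567.63 | $115.23 | $1,229.51 | $5,453.35
3 | $5,453.35 | $115.23 | $1,229.51 | $4,339.07
4 | $4,339.07 | $115.23 | $1,229.51 | $3,224.79
5 | $3,224.79 | $115.23 | $1,229.51 | $2,110.51
6 | $2,110.51 | $115.23 | $1,229.51 | $996.23
7 | $996.23 | $115.23 | $1,111.46 | $0.00
Total interest: $115.23 + $115.23 + $115.23 + $115.23 + $115.23 + $115.23 + $115.23 = $806.61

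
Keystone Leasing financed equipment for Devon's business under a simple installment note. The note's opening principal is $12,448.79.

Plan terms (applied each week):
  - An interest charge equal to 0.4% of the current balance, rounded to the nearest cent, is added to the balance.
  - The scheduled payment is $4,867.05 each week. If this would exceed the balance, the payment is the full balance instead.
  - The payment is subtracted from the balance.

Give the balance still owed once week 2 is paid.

$2,795.02

# | Opening | Interest | Payment | End bal
1 | $12,448.79 | $49.80 | $4,867.05 | $7,631.54
2 | $7,631.54 | $30.53 | $4,867.05 | $2,795.02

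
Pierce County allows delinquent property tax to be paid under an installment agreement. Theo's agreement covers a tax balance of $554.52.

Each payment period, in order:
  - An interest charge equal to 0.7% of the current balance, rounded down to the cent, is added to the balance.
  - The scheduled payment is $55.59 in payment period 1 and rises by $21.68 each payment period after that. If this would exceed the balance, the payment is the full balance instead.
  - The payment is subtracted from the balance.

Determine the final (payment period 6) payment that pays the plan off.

Payment period 1: opening $554.52; interest $3.88 → $558.40; payment $55.59; balance $502.81
Payment period 2: opening $502.81; interest $3.51 → $506.32; payment $77.27; balance $429.05
Payment period 3: opening $429.05; interest $3.00 → $432.05; payment $98.95; balance $333.10
Payment period 4: opening $333.10; interest $2.33 → $335.43; payment $120.63; balance $214.80
Payment period 5: opening $214.80; interest $1.50 → $216.30; payment $142.31; balance $73.99
Payment period 6: opening $73.99; interest $0.51 → $74.50; payment $74.50; balance $0.00

$74.50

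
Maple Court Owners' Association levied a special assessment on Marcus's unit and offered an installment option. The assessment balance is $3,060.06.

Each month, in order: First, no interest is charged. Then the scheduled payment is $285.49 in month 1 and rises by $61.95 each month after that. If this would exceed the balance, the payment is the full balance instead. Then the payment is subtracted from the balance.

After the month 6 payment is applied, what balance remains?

$417.87

Month 1: opening $3,060.06; payment $285.49; balance $2,774.57
Month 2: opening $2,774.57; payment $347.44; balance $2,427.13
Month 3: opening $2,427.13; payment $409.39; balance $2,017.74
Month 4: opening $2,017.74; payment $471.34; balance $1,546.40
Month 5: opening $1,546.40; payment $533.29; balance $1,013.11
Month 6: opening $1,013.11; payment $595.24; balance $417.87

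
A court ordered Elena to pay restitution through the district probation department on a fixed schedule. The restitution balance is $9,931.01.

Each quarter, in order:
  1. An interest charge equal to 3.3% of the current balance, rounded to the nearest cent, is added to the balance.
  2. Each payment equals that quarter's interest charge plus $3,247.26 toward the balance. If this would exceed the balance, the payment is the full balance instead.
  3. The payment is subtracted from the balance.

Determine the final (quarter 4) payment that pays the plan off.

$195.47

Quarter 1: $9,931.01 +$327.72 interest = $10,258.73; pay $3,574.98 → $6,683.75
Quarter 2: $6,683.75 +$220.56 interest = $6,904.31; pay $3,467.82 → $3,436.49
Quarter 3: $3,436.49 +$113.40 interest = $3,549.89; pay $3,360.66 → $189.23
Quarter 4: $189.23 +$6.24 interest = $195.47; pay $195.47 → $0.00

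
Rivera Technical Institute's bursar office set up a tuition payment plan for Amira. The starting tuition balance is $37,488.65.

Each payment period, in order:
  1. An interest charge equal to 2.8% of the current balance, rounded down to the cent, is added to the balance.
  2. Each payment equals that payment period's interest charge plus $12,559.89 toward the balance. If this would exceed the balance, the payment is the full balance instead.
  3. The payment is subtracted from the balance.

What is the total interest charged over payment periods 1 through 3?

# | Opening | Interest | Payment | End bal
1 | $37,488.65 | $1,049.68 | $13,609.57 | $24,928.76
2 | $24,928.76 | $698.00 | $13,257.89 | $12,368.87
3 | $12,368.87 | $346.32 | $12,715.19 | $0.00
Total interest: $1,049.68 + $698.00 + $346.32 = $2,094.00

$2,094.00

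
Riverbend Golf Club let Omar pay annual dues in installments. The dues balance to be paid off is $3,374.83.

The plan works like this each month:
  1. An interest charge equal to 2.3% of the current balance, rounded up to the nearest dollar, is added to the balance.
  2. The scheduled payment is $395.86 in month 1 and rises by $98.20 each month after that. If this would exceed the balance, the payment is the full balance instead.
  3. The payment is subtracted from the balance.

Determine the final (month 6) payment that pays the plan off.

$723.53

Month 1: opening $3,374.83; interest $78.00 → $3,452.83; payment $395.86; balance $3,056.97
Month 2: opening $3,056.97; interest $71.00 → $3,127.97; payment $494.06; balance $2,633.91
Month 3: opening $2,633.91; interest $61.00 → $2,694.91; payment $592.26; balance $2,102.65
Month 4: opening $2,102.65; interest $49.00 → $2,151.65; payment $690.46; balance $1,461.19
Month 5: opening $1,461.19; interest $34.00 → $1,495.19; payment $788.66; balance $706.53
Month 6: opening $706.53; interest $17.00 → $723.53; payment $723.53; balance $0.00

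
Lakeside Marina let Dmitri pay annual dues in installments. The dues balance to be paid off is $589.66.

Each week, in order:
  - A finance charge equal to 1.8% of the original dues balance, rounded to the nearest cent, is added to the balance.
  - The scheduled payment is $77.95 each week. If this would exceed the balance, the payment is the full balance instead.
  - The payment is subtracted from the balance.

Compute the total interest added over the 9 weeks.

# | Opening | Interest | Payment | End bal
1 | $589.66 | $10.61 | $77.95 | $522.32
2 | $522.32 | $10.61 | $77.95 | $454.98
3 | $454.98 | $10.61 | $77.95 | $387.64
4 | $387.64 | $10.61 | $77.95 | $320.30
5 | $320.30 | $10.61 | $77.95 | $252.96
6 | $252.96 | $10.61 | $77.95 | $185.62
7 | $185.62 | $10.61 | $77.95 | $118.28
8 | $118.28 | $10.61 | $77.95 | $50.94
9 | $50.94 | $10.61 | $61.55 | $0.00
Total interest: $10.61 + $10.61 + $10.61 + $10.61 + $10.61 + $10.61 + $10.61 + $10.61 + $10.61 = $95.49

$95.49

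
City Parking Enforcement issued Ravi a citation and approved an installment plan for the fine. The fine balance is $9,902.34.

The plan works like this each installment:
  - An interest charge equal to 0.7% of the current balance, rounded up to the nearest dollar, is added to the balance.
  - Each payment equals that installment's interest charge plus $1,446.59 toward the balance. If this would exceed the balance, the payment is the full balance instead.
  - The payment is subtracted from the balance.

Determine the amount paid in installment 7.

Installment 1: $9,902.34 +$70.00 interest = $9,972.34; pay $1,516.59 → $8,455.75
Installment 2: $8,455.75 +$60.00 interest = $8,515.75; pay $1,506.59 → $7,009.16
Installment 3: $7,009.16 +$50.00 interest = $7,059.16; pay $1,496.59 → $5,562.57
Installment 4: $5,562.57 +$39.00 interest = $5,601.57; pay $1,485.59 → $4,115.98
Installment 5: $4,115.98 +$29.00 interest = $4,144.98; pay $1,475.59 → $2,669.39
Installment 6: $2,669.39 +$19.00 interest = $2,688.39; pay $1,465.59 → $1,222.80
Installment 7: $1,222.80 +$9.00 interest = $1,231.80; pay $1,231.80 → $0.00

$1,231.80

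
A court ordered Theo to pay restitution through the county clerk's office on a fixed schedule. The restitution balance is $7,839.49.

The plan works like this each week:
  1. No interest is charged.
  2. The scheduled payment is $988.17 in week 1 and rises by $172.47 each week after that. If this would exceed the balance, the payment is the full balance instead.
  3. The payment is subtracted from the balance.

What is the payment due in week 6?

# | Opening | Payment | End bal
1 | $7,839.49 | $988.17 | $6,851.32
2 | $6,851.32 | $1,160.64 | $5,690.68
3 | $5,690.68 | $1,333.11 | $4,357.57
4 | $4,357.57 | $1,505.58 | $2,851.99
5 | $2,851.99 | $1,678.05 | $1,173.94
6 | $1,173.94 | $1,173.94 | $0.00

$1,173.94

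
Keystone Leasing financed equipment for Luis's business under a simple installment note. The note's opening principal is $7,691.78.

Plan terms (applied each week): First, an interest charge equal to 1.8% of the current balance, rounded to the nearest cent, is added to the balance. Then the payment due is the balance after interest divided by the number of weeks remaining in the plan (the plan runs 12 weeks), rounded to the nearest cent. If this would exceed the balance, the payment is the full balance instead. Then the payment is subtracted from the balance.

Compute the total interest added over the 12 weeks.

Week 1: opening $7,691.78; interest $138.45 → $7,830.23; payment $652.52; balance $7,177.71
Week 2: opening $7,177.71; interest $129.20 → $7,306.91; payment $664.26; balance $6,642.65
Week 3: opening $6,642.65; interest $119.57 → $6,762.22; payment $676.22; balance $6,086.00
Week 4: opening $6,086.00; interest $109.55 → $6,195.55; payment $688.39; balance $5,507.16
Week 5: opening $5,507.16; interest $99.13 → $5,606.29; payment $700.79; balance $4,905.50
Week 6: opening $4,905.50; interest $88.30 → $4,993.80; payment $713.40; balance $4,280.40
Week 7: opening $4,280.40; interest $77.05 → $4,357.45; payment $726.24; balance $3,631.21
Week 8: opening $3,631.21; interest $65.36 → $3,696.57; payment $739.31; balance $2,957.26
Week 9: opening $2,957.26; interest $53.23 → $3,010.49; payment $752.62; balance $2,257.87
Week 10: opening $2,257.87; interest $40.64 → $2,298.51; payment $766.17; balance $1,532.34
Week 11: opening $1,532.34; interest $27.58 → $1,559.92; payment $779.96; balance $779.96
Week 12: opening $779.96; interest $14.04 → $794.00; payment $794.00; balance $0.00
Total interest: $138.45 + $129.20 + $119.57 + $109.55 + $99.13 + $88.30 + $77.05 + $65.36 + $53.23 + $40.64 + $27.58 + $14.04 = $962.10

$962.10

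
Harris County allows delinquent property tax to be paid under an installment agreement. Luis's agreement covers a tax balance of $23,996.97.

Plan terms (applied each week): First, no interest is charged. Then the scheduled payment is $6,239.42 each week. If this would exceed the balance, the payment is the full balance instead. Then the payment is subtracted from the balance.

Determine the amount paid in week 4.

Week 1: $23,996.97 − $6,239.42 → $17,757.55
Week 2: $17,757.55 − $6,239.42 → $11,518.13
Week 3: $11,518.13 − $6,239.42 → $5,278.71
Week 4: $5,278.71 − $5,278.71 → $0.00

$5,278.71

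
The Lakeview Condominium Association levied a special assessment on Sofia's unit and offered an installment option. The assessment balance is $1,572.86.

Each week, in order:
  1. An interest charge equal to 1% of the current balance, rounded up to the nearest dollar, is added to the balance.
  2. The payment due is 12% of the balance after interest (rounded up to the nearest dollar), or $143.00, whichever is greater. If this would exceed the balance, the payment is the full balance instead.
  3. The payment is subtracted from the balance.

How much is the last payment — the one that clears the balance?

$15.86

Week 1: opening $1,572.86; interest $16.00 → $1,588.86; payment $191.00; balance $1,397.86
Week 2: opening $1,397.86; interest $14.00 → $1,411.86; payment $170.00; balance $1,241.86
Week 3: opening $1,241.86; interest $13.00 → $1,254.86; payment $151.00; balance $1,103.86
Week 4: opening $1,103.86; interest $12.00 → $1,115.86; payment $143.00; balance $972.86
Week 5: opening $972.86; interest $10.00 → $982.86; payment $143.00; balance $839.86
Week 6: opening $839.86; interest $9.00 → $848.86; payment $143.00; balance $705.86
Week 7: opening $705.86; interest $8.00 → $713.86; payment $143.00; balance $570.86
Week 8: opening $570.86; interest $6.00 → $576.86; payment $143.00; balance $433.86
Week 9: opening $433.86; interest $5.00 → $438.86; payment $143.00; balance $295.86
Week 10: opening $295.86; interest $3.00 → $298.86; payment $143.00; balance $155.86
Week 11: opening $155.86; interest $2.00 → $157.86; payment $143.00; balance $14.86
Week 12: opening $14.86; interest $1.00 → $15.86; payment $15.86; balance $0.00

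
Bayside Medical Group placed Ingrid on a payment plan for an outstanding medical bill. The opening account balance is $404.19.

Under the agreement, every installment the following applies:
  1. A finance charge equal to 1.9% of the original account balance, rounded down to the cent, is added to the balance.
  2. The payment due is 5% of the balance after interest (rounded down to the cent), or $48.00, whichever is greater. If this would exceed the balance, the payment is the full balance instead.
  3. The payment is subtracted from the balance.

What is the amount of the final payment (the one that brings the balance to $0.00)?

# | Opening | Interest | Payment | End bal
1 | $404.19 | $7.67 | $48.00 | $363.86
2 | $363.86 | $7.67 | $48.00 | $323.53
3 | $323.53 | $7.67 | $48.00 | $283.20
4 | $283.20 | $7.67 | $48.00 | $242.87
5 | $242.87 | $7.67 | $48.00 | $202.54
6 | $202.54 | $7.67 | $48.00 | $162.21
7 | $162.21 | $7.67 | $48.00 | $121.88
8 | $121.88 | $7.67 | $48.00 | $81.55
9 | $81.55 | $7.67 | $48.00 | $41.22
10 | $41.22 | $7.67 | $48.00 | $0.89
11 | $0.89 | $7.67 | $8.56 | $0.00

$8.56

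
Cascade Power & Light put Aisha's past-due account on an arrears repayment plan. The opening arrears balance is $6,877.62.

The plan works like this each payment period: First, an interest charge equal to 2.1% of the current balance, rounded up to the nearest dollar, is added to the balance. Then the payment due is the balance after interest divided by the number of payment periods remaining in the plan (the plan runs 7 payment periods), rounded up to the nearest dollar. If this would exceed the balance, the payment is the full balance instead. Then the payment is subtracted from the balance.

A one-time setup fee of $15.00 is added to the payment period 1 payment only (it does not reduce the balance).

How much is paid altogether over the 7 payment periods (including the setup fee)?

$7,498.62

Payment period 1: opening $6,877.62; interest $145.00 → $7,022.62; payment $1,004.00 (+ $15.00 fee); balance $6,018.62
Payment period 2: opening $6,018.62; interest $127.00 → $6,145.62; payment $1,025.00; balance $5,120.62
Payment period 3: opening $5,120.62; interest $108.00 → $5,228.62; payment $1,046.00; balance $4,182.62
Payment period 4: opening $4,182.62; interest $88.00 → $4,270.62; payment $1,068.00; balance $3,202.62
Payment period 5: opening $3,202.62; interest $68.00 → $3,270.62; payment $1,091.00; balance $2,179.62
Payment period 6: opening $2,179.62; interest $46.00 → $2,225.62; payment $1,113.00; balance $1,112.62
Payment period 7: opening $1,112.62; interest $24.00 → $1,136.62; payment $1,136.62; balance $0.00
Total paid: $7,498.62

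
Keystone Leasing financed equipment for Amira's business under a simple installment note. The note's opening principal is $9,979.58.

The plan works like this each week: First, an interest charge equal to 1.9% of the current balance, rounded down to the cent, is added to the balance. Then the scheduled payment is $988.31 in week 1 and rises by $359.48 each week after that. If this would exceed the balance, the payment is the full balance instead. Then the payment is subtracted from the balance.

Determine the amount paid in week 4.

$2,066.75

# | Opening | Interest | Payment | End bal
1 | $9,979.58 | $189.61 | $988.31 | $9,180.88
2 | $9,180.88 | $174.43 | $1,347.79 | $8,007.52
3 | $8,007.52 | $152.14 | $1,707.27 | $6,452.39
4 | $6,452.39 | $122.59 | $2,066.75 | $4,508.23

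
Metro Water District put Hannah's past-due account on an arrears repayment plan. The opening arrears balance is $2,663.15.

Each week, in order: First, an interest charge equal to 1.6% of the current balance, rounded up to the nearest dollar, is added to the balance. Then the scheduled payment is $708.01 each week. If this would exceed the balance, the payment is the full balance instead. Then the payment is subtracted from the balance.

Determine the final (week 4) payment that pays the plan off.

$647.12

Week 1: $2,663.15 +$43.00 interest = $2,706.15; pay $708.01 → $1,998.14
Week 2: $1,998.14 +$32.00 interest = $2,030.14; pay $708.01 → $1,322.13
Week 3: $1,322.13 +$22.00 interest = $1,344.13; pay $708.01 → $636.12
Week 4: $636.12 +$11.00 interest = $647.12; pay $647.12 → $0.00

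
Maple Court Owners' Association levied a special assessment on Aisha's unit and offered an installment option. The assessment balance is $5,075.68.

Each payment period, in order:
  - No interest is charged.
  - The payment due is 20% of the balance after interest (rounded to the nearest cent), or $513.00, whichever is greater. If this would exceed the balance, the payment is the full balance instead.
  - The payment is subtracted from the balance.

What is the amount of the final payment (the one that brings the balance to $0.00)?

$26.99

# | Opening | Payment | End bal
1 | $5,075.68 | $1,015.14 | $4,060.54
2 | $4,060.54 | $812.11 | $3,248.43
3 | $3,248.43 | $649.69 | $2,598.74
4 | $2,598.74 | $519.75 | $2,078.99
5 | $2,078.99 | $513.00 | $1,565.99
6 | $1,565.99 | $513.00 | $1,052.99
7 | $1,052.99 | $513.00 | $539.99
8 | $539.99 | $513.00 | $26.99
9 | $26.99 | $26.99 | $0.00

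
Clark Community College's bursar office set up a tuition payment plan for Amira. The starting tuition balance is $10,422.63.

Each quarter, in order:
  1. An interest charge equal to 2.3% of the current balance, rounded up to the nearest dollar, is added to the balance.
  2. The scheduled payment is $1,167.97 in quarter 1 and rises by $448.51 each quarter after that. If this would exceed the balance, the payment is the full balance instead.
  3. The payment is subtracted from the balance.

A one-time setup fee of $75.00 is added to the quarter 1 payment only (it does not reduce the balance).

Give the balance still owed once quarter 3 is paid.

Quarter 1: $10,422.63 +$240.00 interest = $10,662.63; pay $1,167.97 (+ $75.00 fee) → $9,494.66
Quarter 2: $9,494.66 +$219.00 interest = $9,713.66; pay $1,616.48 → $8,097.18
Quarter 3: $8,097.18 +$187.00 interest = $8,284.18; pay $2,064.99 → $6,219.19

$6,219.19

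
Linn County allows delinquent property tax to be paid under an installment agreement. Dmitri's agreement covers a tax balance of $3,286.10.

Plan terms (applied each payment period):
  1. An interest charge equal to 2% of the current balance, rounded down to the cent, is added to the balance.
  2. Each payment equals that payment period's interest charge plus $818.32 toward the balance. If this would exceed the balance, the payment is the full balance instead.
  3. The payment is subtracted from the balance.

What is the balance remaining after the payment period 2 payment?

Payment period 1: opening $3,286.10; interest $65.72 → $3,351.82; payment $884.04; balance $2,467.78
Payment period 2: opening $2,467.78; interest $49.35 → $2,517.13; payment $867.67; balance $1,649.46

$1,649.46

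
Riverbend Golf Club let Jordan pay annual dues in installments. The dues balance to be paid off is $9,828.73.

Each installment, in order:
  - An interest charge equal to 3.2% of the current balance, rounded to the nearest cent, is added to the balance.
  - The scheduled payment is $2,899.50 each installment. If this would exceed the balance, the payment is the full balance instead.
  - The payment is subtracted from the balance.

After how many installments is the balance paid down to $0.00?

Installment 1: $9,828.73 +$314.52 interest = $10,143.25; pay $2,899.50 → $7,243.75
Installment 2: $7,243.75 +$231.80 interest = $7,475.55; pay $2,899.50 → $4,576.05
Installment 3: $4,576.05 +$146.43 interest = $4,722.48; pay $2,899.50 → $1,822.98
Installment 4: $1,822.98 +$58.34 interest = $1,881.32; pay $1,881.32 → $0.00
Balance reaches $0.00 in installment 4.

4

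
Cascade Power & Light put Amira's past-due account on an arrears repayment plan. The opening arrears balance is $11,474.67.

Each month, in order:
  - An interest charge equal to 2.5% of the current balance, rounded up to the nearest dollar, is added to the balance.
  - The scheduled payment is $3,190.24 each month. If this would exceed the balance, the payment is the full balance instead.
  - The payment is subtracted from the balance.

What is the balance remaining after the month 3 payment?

Month 1: $11,474.67 +$287.00 interest = $11,761.67; pay $3,190.24 → $8,571.43
Month 2: $8,571.43 +$215.00 interest = $8,786.43; pay $3,190.24 → $5,596.19
Month 3: $5,596.19 +$140.00 interest = $5,736.19; pay $3,190.24 → $2,545.95

$2,545.95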